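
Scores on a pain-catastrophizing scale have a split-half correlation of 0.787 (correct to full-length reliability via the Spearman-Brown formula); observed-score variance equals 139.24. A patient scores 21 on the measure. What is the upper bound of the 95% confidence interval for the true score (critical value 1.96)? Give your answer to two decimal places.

SD = √139.24 ≈ 11.80000
Spearman-Brown: r = 2(0.787) / (1 + 0.787) = 1.57400 / 1.78700 ≈ 0.88081
SEM = 11.80000*√(1 − 0.88081) ≈ 4.07389
Margin = 1.96 * 4.07389 ≈ 7.98483
Upper bound: 21 + 7.98483 = 28.98483

28.98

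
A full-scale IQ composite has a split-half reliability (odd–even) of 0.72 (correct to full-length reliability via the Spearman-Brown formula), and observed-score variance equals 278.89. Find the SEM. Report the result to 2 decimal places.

SD = √278.89 = 16.7000
Full-length reliability (Spearman-Brown) = 2(0.72)/(1+0.72) ≈ 0.8372
SEM = 16.7000 × √(1 − 0.8372) = 16.7000 × √0.1628 ≈ 16.7000 × 0.4035 ≈ 6.7380

6.74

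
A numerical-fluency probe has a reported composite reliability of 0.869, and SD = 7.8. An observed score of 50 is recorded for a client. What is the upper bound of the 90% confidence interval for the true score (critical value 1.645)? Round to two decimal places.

SEM = 7.8000 × √(1 − 0.8690) = 7.8000 × √0.1310 ≈ 7.8000 × 0.3619 ≈ 2.8231
Half-width = 1.645×2.8231 ≈ 4.6440
Upper bound: 50 + 4.6440 = 54.6440

54.64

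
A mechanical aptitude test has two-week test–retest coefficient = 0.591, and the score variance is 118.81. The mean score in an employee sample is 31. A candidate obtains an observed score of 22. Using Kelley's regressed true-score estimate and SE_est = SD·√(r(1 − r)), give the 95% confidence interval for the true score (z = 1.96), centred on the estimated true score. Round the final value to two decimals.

σ = 118.81^(1/2) = 10.9000
Estimated true score = 0.5910·22 + (1 − 0.5910)·31 ≈ 25.6810
SE_est = 10.9000·√(0.5910·0.4090) ≈ 5.3590
CI = 25.6810 ± 1.96 · 5.3590 → [15.1774, 36.1846]

[15.18, 36.18]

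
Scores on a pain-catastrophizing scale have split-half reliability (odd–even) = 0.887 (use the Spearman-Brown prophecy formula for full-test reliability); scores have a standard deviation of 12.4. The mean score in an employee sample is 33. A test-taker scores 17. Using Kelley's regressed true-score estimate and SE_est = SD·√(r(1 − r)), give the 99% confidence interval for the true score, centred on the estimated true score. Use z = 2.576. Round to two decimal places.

[10.38, 25.54]

Spearman-Brown: r = 2(0.887) / (1 + 0.887) = 1.774 / 1.887 ≈ 0.940
T̂ = 0.940(17) + 0.060(33) ≈ 17.958
SE_est = 12.400·√[r(1 − r)] ≈ 2.942
99% CI: 17.958 ± 7.579 ≈ (10.379, 25.537)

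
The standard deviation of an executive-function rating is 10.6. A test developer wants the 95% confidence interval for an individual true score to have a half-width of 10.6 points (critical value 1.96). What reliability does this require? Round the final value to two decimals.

SEM needed = half-width / z = 10.6/1.96 ≈ 5.4082
r = 1 − (SEM / SD)² = 1 − (5.4082 / 10.6)² ≈ 1 − 0.2603 ≈ 0.7397

0.74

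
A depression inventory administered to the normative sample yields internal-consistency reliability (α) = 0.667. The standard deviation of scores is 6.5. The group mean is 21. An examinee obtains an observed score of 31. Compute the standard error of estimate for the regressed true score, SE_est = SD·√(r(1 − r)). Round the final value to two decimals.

SE_est = 6.5000*√(0.6670*0.3330) ≈ 3.0634

3.06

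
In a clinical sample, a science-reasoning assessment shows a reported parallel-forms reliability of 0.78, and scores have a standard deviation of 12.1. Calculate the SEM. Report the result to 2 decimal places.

5.68

SEM = 12.100 · √(1 − 0.780) = 12.100 · √0.220 ≈ 12.100 · 0.469 ≈ 5.675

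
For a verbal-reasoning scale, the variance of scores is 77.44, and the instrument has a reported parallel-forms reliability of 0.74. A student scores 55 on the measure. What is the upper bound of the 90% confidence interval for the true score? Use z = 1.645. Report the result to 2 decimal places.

62.38

σ = 77.44^(1/2) = 8.8000
SEM = 8.8000 · √(1 − 0.7400) = 8.8000 · √0.2600 ≈ 8.8000 · 0.5099 ≈ 4.4871
Margin = 1.645 · 4.4871 ≈ 7.3813
Upper bound: 55 + 7.3813 = 62.3813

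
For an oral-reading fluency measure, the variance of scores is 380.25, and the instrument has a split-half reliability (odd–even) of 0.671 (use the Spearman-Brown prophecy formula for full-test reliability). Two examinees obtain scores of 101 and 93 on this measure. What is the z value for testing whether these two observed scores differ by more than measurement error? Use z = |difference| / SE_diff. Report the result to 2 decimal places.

SD = √380.25 = 19.500
r_full = 2·0.671 / (1 + 0.671) ≃ 0.803
The standard error of measurement is 19.500×√(1 − 0.803) ≃ 19.500×0.444 ≃ 8.653.
SE_diff = SEM × √2 ≃ 8.653 × 1.414 ≃ 12.237
z = 8 / 12.237 ≃ 0.654

0.65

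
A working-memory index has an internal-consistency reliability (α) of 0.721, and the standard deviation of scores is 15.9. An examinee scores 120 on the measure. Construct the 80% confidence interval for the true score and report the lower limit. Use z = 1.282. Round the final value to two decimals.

SEM = 15.9000 × √(1 − 0.7210) = 15.9000 × √0.2790 ≈ 15.9000 × 0.5282 ≈ 8.3985
Margin = 1.282 × 8.3985 ≈ 10.7668
Lower bound: 120 − 10.7668 = 109.2332

109.23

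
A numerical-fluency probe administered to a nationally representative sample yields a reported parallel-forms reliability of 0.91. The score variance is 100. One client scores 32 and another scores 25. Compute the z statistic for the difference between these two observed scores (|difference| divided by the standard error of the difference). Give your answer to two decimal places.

σ = 100^(1/2) = 10.000
SEM = 10.000 * √(1 − 0.910) = 10.000 * √0.090 ≈ 10.000 * 0.300 ≈ 3.000
Standard error of the difference = 3.000·√2 ≈ 4.243
z = |32 − 25| / 4.243 = 7 / 4.243 ≈ 1.650

1.65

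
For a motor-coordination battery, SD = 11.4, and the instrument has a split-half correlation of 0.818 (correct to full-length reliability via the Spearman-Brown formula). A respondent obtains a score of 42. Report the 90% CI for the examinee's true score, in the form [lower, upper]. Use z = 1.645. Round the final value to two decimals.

Full-length reliability (Spearman-Brown) = 2(0.818)/(1+0.818) ≈ 0.900
SEM = 11.400 * √(1 − 0.900) = 11.400 * √0.100 ≈ 11.400 * 0.316 ≈ 3.607
1.645 * SEM ≈ 5.933
Interval: (36.067, 47.933)

[36.07, 47.93]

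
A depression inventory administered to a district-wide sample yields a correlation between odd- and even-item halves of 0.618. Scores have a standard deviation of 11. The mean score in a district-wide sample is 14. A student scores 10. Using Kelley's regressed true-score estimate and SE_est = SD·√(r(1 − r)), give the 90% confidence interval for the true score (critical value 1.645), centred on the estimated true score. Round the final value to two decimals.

[3.26, 18.63]

Spearman-Brown: r = 2(0.618) / (1 + 0.618) = 1.2360 / 1.6180 ≈ 0.7639
T̂ = r·X + (1 − r)·M = 0.7639*10 + 0.2361*14 ≈ 7.6391 + 3.3053 ≈ 10.9444
SE_est = 11.0000·√[r(1 − r)] ≈ 4.6715
CI = 10.9444 ± 1.645 * 4.6715 → [3.2598, 18.6290]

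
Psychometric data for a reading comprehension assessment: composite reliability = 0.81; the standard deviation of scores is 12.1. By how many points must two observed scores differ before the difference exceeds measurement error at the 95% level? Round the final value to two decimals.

14.62

SEM = 12.100×√(1 − 0.810) ≃ 5.274
SE_diff = SEM × √2 ≃ 5.274 × 1.414 ≃ 7.459
Smallest detectable difference = 1.96×7.459 ≃ 14.620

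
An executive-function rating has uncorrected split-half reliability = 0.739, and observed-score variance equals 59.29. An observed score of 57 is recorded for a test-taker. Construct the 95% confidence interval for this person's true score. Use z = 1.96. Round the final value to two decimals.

[51.15, 62.85]

SD = √59.29 ≈ 7.7000
Full-length reliability (Spearman-Brown) = 2(0.739)/(1+0.739) ≈ 0.8499
SEM = 7.7000×√(1 − 0.8499) ≈ 2.9831
Half-width = 1.96×2.9831 ≈ 5.8468
Interval: (51.1532, 62.8468)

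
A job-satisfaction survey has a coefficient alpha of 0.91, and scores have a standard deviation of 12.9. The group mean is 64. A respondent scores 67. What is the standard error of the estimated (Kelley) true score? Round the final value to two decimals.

SE_est = SD · √(r(1 − r)) = 12.900 · √0.082 ≈ 12.900 · 0.286 ≈ 3.692

3.69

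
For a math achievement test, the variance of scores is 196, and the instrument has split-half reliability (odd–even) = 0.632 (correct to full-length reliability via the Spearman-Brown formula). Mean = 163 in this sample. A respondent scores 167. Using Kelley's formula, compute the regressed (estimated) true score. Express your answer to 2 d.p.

166.10

r_full = 2·0.632 / (1 + 0.632) ≈ 0.775
T̂ = 0.775(167) + 0.225(163) ≈ 166.098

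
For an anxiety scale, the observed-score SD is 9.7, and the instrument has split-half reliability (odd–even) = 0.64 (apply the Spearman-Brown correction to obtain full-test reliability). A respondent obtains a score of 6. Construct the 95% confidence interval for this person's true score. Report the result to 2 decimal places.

Spearman-Brown: r = 2(0.64) / (1 + 0.64) = 1.28000 / 1.64000 ≃ 0.78049
SEM = 9.70000·√(1 − 0.78049) ≃ 4.54466
Half-width = 1.96·4.54466 ≃ 8.90753
95% CI: 6 ± 8.90753 = [-2.90753, 14.90753]

[-2.91, 14.91]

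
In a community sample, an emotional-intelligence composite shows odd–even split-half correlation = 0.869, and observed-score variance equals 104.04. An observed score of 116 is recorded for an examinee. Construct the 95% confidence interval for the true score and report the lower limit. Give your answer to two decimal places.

σ = 104.04^(1/2) = 10.200
Spearman-Brown: r = 2(0.869) / (1 + 0.869) = 1.738 / 1.869 ≈ 0.930
SEM = 10.200*√(1 − 0.930) ≈ 2.700
Half-width = 1.96*2.700 ≈ 5.293
Lower limit = 116 − 5.293 ≈ 110.707

110.71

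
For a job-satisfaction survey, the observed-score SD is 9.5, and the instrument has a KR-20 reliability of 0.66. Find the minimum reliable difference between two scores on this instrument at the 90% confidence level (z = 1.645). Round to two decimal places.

The standard error of measurement is 9.50000*√(1 − 0.66000) ≃ 9.50000*0.58310 ≃ 5.53940.
Standard error of the difference = 5.53940·√2 ≃ 7.83390
Smallest detectable difference = 1.645*7.83390 ≃ 12.88677

12.89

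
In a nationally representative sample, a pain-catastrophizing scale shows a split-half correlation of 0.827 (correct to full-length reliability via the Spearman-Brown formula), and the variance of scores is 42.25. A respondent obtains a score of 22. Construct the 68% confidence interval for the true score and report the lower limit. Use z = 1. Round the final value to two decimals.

SD = √42.25 ≈ 6.5000
Full-length reliability (Spearman-Brown) = 2(0.827)/(1+0.827) ≈ 0.9053
SEM = 6.5000 × √(1 − 0.9053) = 6.5000 × √0.0947 ≈ 6.5000 × 0.3077 ≈ 2.0002
Margin = 1 × 2.0002 ≈ 2.0002
Lower limit = 22 − 2.0002 ≈ 19.9998

20.00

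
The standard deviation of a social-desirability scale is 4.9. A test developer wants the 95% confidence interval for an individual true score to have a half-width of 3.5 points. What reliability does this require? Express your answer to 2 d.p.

Required SEM = 3.5 / 1.96 ≈ 1.78571
r = 1 − (SEM / SD)² = 1 − (1.78571 / 4.9)² ≈ 1 − 0.13281 ≈ 0.86719

0.87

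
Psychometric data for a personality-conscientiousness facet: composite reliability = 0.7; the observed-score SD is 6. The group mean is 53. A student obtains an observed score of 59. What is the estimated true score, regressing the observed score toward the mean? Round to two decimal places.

57.20

T̂ = 0.7000(59) + 0.3000(53) ≃ 57.2000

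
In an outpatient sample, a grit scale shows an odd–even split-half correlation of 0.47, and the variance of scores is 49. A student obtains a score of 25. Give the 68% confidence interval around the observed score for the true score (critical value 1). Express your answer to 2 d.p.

σ = 49^(1/2) = 7.000
Full-length reliability (Spearman-Brown) = 2(0.47)/(1+0.47) ≃ 0.639
SEM = 7.000 × √(1 − 0.639) = 7.000 × √0.361 ≃ 7.000 × 0.600 ≃ 4.203
1 × SEM ≃ 4.203
Interval: (20.797, 29.203)

[20.80, 29.20]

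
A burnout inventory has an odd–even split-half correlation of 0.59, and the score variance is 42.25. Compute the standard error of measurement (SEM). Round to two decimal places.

σ = 42.25^(1/2) = 6.500
Spearman-Brown: r = 2(0.59) / (1 + 0.59) = 1.180 / 1.590 ≃ 0.742
SEM = 6.500 · √(1 − 0.742) = 6.500 · √0.258 ≃ 6.500 · 0.508 ≃ 3.301

3.30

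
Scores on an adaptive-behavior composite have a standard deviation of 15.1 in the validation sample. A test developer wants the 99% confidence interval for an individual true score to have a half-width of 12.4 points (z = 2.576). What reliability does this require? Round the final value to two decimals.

Required SEM = 12.4 / 2.576 ≈ 4.8137
r = 1 − (4.8137/15.1)² ≈ 1 − 0.1016 ≈ 0.8984

0.90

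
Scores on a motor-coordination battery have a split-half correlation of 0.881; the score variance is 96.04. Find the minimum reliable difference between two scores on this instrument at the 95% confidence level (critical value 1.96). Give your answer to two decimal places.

σ = 96.04^(1/2) = 9.800
Spearman-Brown: r = 2(0.881) / (1 + 0.881) = 1.762 / 1.881 ≈ 0.937
SEM = 9.800 × √(1 − 0.937) = 9.800 × √0.063 ≈ 9.800 × 0.252 ≈ 2.465
SE_diff = √2 × SEM ≈ 3.486
Minimum reliable difference = 1.96 × SE_diff ≈ 1.96 × 3.486 ≈ 6.832

6.83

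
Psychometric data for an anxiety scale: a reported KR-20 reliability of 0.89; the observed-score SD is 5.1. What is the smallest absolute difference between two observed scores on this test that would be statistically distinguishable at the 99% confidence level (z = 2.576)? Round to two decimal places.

6.16

The standard error of measurement is 5.1000×√(1 − 0.8900) ≈ 5.1000×0.3317 ≈ 1.6915.
Standard error of the difference = 1.6915·√2 ≈ 2.3921
Smallest detectable difference = 2.576×2.3921 ≈ 6.1621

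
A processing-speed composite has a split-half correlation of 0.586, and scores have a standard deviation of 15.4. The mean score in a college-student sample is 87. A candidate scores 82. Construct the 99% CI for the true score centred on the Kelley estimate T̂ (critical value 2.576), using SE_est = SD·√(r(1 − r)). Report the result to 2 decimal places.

Full-length reliability (Spearman-Brown) = 2(0.586)/(1+0.586) ≈ 0.739
T̂ = r·X + (1 − r)·M = 0.739×82 + 0.261×87 ≈ 60.595 + 22.710 ≈ 83.305
SE_est = 15.400×√(0.739×0.261) ≈ 6.764
99% CI: 83.305 ± 17.423 ≈ (65.882, 100.728)

[65.88, 100.73]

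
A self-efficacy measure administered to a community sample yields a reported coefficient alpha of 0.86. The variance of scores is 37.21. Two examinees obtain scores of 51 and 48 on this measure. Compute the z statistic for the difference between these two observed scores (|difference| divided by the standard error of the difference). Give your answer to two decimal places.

SD = √37.21 ≈ 6.100
The standard error of measurement is 6.100*√(1 − 0.860) ≈ 6.100*0.374 ≈ 2.282.
SE_diff = √2 * SEM ≈ 3.228
z = 3 / 3.228 ≈ 0.929

0.93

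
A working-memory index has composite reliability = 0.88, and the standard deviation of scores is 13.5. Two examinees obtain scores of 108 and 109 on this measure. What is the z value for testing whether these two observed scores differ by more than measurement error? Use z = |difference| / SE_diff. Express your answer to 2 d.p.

SEM = 13.5000 * √(1 − 0.8800) = 13.5000 * √0.1200 ≃ 13.5000 * 0.3464 ≃ 4.6765
SE_diff = √2 * SEM ≃ 6.6136
z = 1 / 6.6136 ≃ 0.1512

0.15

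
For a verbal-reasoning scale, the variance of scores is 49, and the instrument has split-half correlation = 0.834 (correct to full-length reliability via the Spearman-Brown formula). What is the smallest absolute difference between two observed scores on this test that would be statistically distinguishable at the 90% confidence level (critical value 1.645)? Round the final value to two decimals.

SD = √49 ≈ 7.0000
Spearman-Brown: r = 2(0.834) / (1 + 0.834) = 1.6680 / 1.8340 ≈ 0.9095
The standard error of measurement is 7.0000×√(1 − 0.9095) ≈ 7.0000×0.3009 ≈ 2.1060.
SE_diff = SEM × √2 ≈ 2.1060 × 1.4142 ≈ 2.9783
Smallest detectable difference = 1.645×2.9783 ≈ 4.8993

4.90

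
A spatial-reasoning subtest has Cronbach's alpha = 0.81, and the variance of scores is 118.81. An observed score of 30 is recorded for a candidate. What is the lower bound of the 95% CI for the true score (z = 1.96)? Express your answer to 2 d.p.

σ = 118.81^(1/2) = 10.90000
SEM = 10.90000 × √(1 − 0.81000) = 10.90000 × √0.19000 ≈ 10.90000 × 0.43589 ≈ 4.75120
1.96 × SEM ≈ 9.31235
Lower limit = 30 − 9.31235 ≈ 20.68765

20.69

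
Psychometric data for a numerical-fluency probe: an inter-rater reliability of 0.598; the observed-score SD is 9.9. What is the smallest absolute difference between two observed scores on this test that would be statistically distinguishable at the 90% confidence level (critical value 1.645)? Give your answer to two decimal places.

14.60

SEM = 9.9000 * √(1 − 0.5980) = 9.9000 * √0.4020 ≈ 9.9000 * 0.6340 ≈ 6.2769
SE_diff = √2 * SEM ≈ 8.8769
Smallest detectable difference = 1.645*8.8769 ≈ 14.6026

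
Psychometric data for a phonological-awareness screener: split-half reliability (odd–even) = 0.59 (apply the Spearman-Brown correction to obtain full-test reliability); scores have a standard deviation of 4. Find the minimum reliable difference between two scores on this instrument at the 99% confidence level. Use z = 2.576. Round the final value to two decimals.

Full-length reliability (Spearman-Brown) = 2(0.59)/(1+0.59) ≈ 0.74214
The standard error of measurement is 4.00000·√(1 − 0.74214) ≈ 4.00000·0.50780 ≈ 2.03120.
SE_diff = √2 · SEM ≈ 2.87256
Minimum reliable difference = 2.576 · SE_diff ≈ 2.576 · 2.87256 ≈ 7.39970

7.40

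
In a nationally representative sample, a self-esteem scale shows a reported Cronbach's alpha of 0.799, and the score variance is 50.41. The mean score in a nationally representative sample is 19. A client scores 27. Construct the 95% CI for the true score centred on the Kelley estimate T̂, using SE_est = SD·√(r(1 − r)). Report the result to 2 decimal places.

[19.82, 30.97]

SD = √50.41 = 7.100
Estimated true score = 0.799×27 + (1 − 0.799)×19 ≈ 25.392
SE_est = SD × √(r(1 − r)) = 7.100 × √0.161 ≈ 7.100 × 0.401 ≈ 2.845
CI = 25.392 ± 1.96 × 2.845 → [19.815, 30.969]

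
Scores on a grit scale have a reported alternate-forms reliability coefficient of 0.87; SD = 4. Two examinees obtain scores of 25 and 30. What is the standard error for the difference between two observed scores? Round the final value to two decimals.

2.04

SEM = 4.000 * √(1 − 0.870) = 4.000 * √0.130 ≈ 4.000 * 0.361 ≈ 1.442
SE_diff = √2 * SEM ≈ 2.040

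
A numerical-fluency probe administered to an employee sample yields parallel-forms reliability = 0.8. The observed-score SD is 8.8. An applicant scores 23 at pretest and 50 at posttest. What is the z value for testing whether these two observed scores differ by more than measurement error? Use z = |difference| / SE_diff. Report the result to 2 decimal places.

SEM = 8.8000·√(1 − 0.8000) ≈ 3.9355
Standard error of the difference = 3.9355·√2 ≈ 5.5656
z = |23 − 50| / 5.5656 = 27 / 5.5656 ≈ 4.8512

4.85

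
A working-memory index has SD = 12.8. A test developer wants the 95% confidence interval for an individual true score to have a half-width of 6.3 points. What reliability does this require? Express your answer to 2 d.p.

Required SEM = 6.3 / 1.96 ≈ 3.21429
Required reliability = 1 − (SEM/SD)² = 1 − 0.06306 ≈ 0.93694

0.94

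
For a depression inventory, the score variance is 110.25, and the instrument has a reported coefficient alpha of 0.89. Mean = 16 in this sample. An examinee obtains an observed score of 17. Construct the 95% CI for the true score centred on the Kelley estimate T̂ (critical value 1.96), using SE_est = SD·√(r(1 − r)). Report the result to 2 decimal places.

SD = √110.25 = 10.500
Estimated true score = 0.890*17 + (1 − 0.890)*16 ≈ 16.890
SE_est = 10.500*√(0.890*0.110) ≈ 3.285
95% CI: 16.890 ± 6.439 ≈ (10.451, 23.329)

[10.45, 23.33]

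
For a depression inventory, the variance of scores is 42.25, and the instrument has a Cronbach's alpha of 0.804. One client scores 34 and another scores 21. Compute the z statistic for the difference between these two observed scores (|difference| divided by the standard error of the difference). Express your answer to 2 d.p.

SD = √42.25 ≈ 6.50000
The standard error of measurement is 6.50000×√(1 − 0.80400) ≈ 6.50000×0.44272 ≈ 2.87767.
SE_diff = √2 × SEM ≈ 4.06964
z = 13 / 4.06964 ≈ 3.19438

3.19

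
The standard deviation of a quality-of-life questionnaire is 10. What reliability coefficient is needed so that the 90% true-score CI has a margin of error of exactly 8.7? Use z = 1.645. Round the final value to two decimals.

Required SEM = 8.7 / 1.645 ≈ 5.289
r = 1 − (SEM / SD)² = 1 − (5.289 / 10)² ≈ 1 − 0.280 ≈ 0.720

0.72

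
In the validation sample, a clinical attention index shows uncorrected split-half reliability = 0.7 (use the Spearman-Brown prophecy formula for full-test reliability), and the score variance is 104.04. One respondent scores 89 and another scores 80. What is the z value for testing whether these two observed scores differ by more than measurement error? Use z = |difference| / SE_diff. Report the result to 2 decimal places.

1.49

σ = 104.04^(1/2) = 10.2000
Full-length reliability (Spearman-Brown) = 2(0.7)/(1+0.7) ≈ 0.8235
SEM = 10.2000*√(1 − 0.8235) ≈ 4.2849
SE_diff = √2 * SEM ≈ 6.0597
z = 9 / 6.0597 ≈ 1.4852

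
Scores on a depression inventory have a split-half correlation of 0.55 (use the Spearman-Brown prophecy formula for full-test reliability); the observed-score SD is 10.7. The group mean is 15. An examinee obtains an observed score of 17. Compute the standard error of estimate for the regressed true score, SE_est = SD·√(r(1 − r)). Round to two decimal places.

4.86

r_full = 2·0.55 / (1 + 0.55) ≃ 0.7097
SE_est = SD * √(r(1 − r)) = 10.7000 * √0.2060 ≃ 10.7000 * 0.4539 ≃ 4.8568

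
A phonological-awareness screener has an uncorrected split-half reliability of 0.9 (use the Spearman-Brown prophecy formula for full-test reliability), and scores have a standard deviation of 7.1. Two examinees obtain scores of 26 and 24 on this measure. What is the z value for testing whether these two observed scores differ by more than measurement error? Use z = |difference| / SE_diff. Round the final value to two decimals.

0.87

Full-length reliability (Spearman-Brown) = 2(0.9)/(1+0.9) ≈ 0.94737
SEM = 7.10000 · √(1 − 0.94737) = 7.10000 · √0.05263 ≈ 7.10000 · 0.22942 ≈ 1.62885
Standard error of the difference = 1.62885·√2 ≈ 2.30354
z = |26 − 24| / 2.30354 = 2 / 2.30354 ≈ 0.86823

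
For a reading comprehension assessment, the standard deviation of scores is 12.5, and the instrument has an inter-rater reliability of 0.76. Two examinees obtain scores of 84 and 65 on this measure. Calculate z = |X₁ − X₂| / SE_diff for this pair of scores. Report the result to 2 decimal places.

SEM = 12.500 * √(1 − 0.760) = 12.500 * √0.240 ≈ 12.500 * 0.490 ≈ 6.124
SE_diff = SEM * √2 ≈ 6.124 * 1.414 ≈ 8.660
z = |84 − 65| / 8.660 = 19 / 8.660 ≈ 2.194

2.19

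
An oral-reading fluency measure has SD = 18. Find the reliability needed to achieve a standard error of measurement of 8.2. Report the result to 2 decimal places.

0.79

Required reliability = 1 − (SEM/SD)² = 1 − 0.2075 ≈ 0.7925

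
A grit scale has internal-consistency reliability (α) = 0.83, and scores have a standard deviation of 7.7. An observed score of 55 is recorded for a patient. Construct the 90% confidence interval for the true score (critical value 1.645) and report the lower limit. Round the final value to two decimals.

49.78

SEM = 7.7000×√(1 − 0.8300) ≈ 3.1748
Half-width = 1.645×3.1748 ≈ 5.2225
Lower bound: 55 − 5.2225 = 49.7775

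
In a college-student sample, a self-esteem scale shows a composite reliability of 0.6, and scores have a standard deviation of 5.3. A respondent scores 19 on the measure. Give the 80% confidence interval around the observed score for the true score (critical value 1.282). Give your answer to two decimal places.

[14.70, 23.30]

SEM = 5.3000 * √(1 − 0.6000) = 5.3000 * √0.4000 ≃ 5.3000 * 0.6325 ≃ 3.3520
Margin = 1.282 * 3.3520 ≃ 4.2973
80% CI: 19 ± 4.2973 = [14.7027, 23.2973]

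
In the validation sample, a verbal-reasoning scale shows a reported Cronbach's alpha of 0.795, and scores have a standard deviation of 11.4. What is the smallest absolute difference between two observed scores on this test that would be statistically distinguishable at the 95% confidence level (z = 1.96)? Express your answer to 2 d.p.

SEM = 11.400 × √(1 − 0.795) = 11.400 × √0.205 ≈ 11.400 × 0.453 ≈ 5.162
Standard error of the difference = 5.162·√2 ≈ 7.300
Smallest detectable difference = 1.96×7.300 ≈ 14.307

14.31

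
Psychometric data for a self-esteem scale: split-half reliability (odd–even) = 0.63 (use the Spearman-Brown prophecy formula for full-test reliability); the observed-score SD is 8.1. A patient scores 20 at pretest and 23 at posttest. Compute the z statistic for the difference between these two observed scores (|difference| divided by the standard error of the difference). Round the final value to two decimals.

0.55

r_full = 2·0.63 / (1 + 0.63) ≈ 0.773
SEM = 8.100·√(1 − 0.773) ≈ 3.859
SE_diff = SEM · √2 ≈ 3.859 · 1.414 ≈ 5.458
z = 3 / 5.458 ≈ 0.550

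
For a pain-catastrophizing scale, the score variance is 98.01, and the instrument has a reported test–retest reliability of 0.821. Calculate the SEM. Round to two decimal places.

4.19

SD = √98.01 = 9.90000
SEM = 9.90000 × √(1 − 0.82100) = 9.90000 × √0.17900 ≈ 9.90000 × 0.42308 ≈ 4.18853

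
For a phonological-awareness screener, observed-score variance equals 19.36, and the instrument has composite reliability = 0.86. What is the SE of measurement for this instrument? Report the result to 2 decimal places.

SD = √19.36 = 4.400
SEM = 4.400 · √(1 − 0.860) = 4.400 · √0.140 ≈ 4.400 · 0.374 ≈ 1.646

1.65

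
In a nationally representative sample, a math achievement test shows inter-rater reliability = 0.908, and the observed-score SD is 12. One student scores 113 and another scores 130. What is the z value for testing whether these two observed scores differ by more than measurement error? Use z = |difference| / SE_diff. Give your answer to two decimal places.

3.30

SEM = 12.000×√(1 − 0.908) ≈ 3.640
SE_diff = SEM × √2 ≈ 3.640 × 1.414 ≈ 5.147
z = 17 / 5.147 ≈ 3.303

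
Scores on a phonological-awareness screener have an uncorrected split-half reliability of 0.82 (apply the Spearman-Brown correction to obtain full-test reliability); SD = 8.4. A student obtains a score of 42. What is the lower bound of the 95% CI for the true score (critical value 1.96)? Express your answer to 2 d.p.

Spearman-Brown: r = 2(0.82) / (1 + 0.82) = 1.640 / 1.820 ≃ 0.901
SEM = 8.400 * √(1 − 0.901) = 8.400 * √0.099 ≃ 8.400 * 0.314 ≃ 2.642
Margin = 1.96 * 2.642 ≃ 5.178
Lower limit = 42 − 5.178 ≃ 36.822

36.82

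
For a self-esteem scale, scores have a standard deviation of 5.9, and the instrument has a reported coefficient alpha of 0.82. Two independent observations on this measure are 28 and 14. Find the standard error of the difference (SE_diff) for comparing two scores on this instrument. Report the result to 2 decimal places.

SEM = 5.90000·√(1 − 0.82000) ≈ 2.50316
Standard error of the difference = 2.50316·√2 ≈ 3.54000

3.54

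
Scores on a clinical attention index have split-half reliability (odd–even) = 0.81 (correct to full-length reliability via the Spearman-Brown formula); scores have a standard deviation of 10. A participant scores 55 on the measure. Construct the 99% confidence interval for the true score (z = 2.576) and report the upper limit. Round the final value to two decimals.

63.35

Full-length reliability (Spearman-Brown) = 2(0.81)/(1+0.81) ≃ 0.895
The standard error of measurement is 10.000×√(1 − 0.895) ≃ 10.000×0.324 ≃ 3.240.
Margin = 2.576 × 3.240 ≃ 8.346
Upper bound: 55 + 8.346 = 63.346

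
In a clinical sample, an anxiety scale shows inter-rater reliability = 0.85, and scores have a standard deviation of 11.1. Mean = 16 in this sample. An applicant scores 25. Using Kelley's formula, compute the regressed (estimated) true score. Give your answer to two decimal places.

23.65

T̂ = r·X + (1 − r)·M = 0.8500×25 + 0.1500×16 = 21.2500 + 2.4000 ≈ 23.6500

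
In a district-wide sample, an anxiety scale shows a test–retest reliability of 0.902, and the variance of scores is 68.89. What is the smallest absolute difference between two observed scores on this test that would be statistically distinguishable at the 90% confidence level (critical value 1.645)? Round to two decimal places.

6.04

SD = √68.89 = 8.30000
SEM = 8.30000 · √(1 − 0.90200) = 8.30000 · √0.09800 ≃ 8.30000 · 0.31305 ≃ 2.59831
Standard error of the difference = 2.59831·√2 ≃ 3.67457
Minimum reliable difference = 1.645 · SE_diff ≃ 1.645 · 3.67457 ≃ 6.04466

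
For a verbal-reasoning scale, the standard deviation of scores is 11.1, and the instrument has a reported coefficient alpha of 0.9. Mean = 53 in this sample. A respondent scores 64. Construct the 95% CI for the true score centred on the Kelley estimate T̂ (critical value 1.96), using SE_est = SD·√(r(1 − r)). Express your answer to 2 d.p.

[56.37, 69.43]

T̂ = 0.9000(64) + 0.1000(53) ≈ 62.9000
SE_est = 11.1000·√[r(1 − r)] ≈ 3.3300
CI = 62.9000 ± 1.96 × 3.3300 → [56.3732, 69.4268]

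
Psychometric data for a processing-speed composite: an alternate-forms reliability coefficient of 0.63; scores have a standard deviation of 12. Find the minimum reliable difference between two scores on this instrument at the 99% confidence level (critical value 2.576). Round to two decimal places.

The standard error of measurement is 12.0000*√(1 − 0.6300) ≈ 12.0000*0.6083 ≈ 7.2993.
Standard error of the difference = 7.2993·√2 ≈ 10.3228
Smallest detectable difference = 2.576*10.3228 ≈ 26.5915

26.59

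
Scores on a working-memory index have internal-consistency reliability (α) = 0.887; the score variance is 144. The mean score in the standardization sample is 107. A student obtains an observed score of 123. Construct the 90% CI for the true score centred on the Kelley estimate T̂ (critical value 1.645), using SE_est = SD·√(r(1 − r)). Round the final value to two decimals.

SD = √144 = 12.0000
Estimated true score = 0.8870*123 + (1 − 0.8870)*107 ≈ 121.1920
SE_est = 12.0000*√(0.8870*0.1130) ≈ 3.7991
CI = 121.1920 ± 1.645 * 3.7991 → [114.9425, 127.4415]

[114.94, 127.44]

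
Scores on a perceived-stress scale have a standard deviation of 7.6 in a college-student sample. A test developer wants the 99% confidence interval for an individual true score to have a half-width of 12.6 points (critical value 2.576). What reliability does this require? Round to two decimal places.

SEM needed = half-width / z = 12.6/2.576 ≈ 4.89130
r = 1 − (SEM / SD)² = 1 − (4.89130 / 7.6)² ≈ 1 − 0.41421 ≈ 0.58579

0.59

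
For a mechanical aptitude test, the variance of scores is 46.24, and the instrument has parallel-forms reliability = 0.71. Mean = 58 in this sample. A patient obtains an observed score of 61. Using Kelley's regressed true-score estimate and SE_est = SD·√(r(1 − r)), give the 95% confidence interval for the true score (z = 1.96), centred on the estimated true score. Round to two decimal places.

SD = √46.24 ≃ 6.80000
T̂ = 0.71000(61) + 0.29000(58) ≃ 60.13000
SE_est = 6.80000*√(0.71000*0.29000) ≃ 3.08558
CI = 60.13000 ± 1.96 * 3.08558 → [54.08226, 66.17774]

[54.08, 66.18]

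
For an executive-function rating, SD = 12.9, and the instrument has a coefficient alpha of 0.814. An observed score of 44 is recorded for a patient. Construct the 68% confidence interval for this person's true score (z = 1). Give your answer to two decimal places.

SEM = 12.900×√(1 − 0.814) ≈ 5.563
Half-width = 1×5.563 ≈ 5.563
68% CI: 44 ± 5.563 = [38.437, 49.563]

[38.44, 49.56]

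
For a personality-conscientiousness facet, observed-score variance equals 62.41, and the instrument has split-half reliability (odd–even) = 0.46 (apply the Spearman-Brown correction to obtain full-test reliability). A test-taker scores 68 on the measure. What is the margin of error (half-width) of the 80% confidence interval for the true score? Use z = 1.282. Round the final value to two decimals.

6.16

SD = √62.41 = 7.9000
Full-length reliability (Spearman-Brown) = 2(0.46)/(1+0.46) ≃ 0.6301
SEM = 7.9000 × √(1 − 0.6301) = 7.9000 × √0.3699 ≃ 7.9000 × 0.6082 ≃ 4.8045
Margin = 1.282 × 4.8045 ≃ 6.1594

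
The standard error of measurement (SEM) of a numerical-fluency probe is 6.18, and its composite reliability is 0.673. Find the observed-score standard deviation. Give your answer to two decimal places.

10.81

SD = SEM / √(1 − r) = 6.18 / √0.3270 ≃ 6.18 / 0.5718 ≃ 10.8072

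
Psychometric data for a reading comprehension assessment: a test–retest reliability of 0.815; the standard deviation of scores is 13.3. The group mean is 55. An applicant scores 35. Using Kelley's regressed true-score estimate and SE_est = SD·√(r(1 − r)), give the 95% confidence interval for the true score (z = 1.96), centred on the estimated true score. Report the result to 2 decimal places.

T̂ = r·X + (1 − r)·M = 0.8150·35 + 0.1850·55 = 28.5250 + 10.1750 ≃ 38.7000
SE_est = 13.3000·√[r(1 − r)] ≃ 5.1644
CI = 38.7000 ± 1.96 · 5.1644 → [28.5779, 48.8221]

[28.58, 48.82]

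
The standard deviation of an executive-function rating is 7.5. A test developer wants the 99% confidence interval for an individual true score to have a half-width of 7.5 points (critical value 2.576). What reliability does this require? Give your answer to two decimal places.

Required SEM = 7.5 / 2.576 ≈ 2.911
Required reliability = 1 − (SEM/SD)² = 1 − 0.151 ≈ 0.849

0.85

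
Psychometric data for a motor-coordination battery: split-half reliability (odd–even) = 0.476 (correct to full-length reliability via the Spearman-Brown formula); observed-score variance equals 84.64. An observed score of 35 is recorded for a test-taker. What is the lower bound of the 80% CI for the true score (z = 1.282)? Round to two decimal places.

SD = √84.64 ≈ 9.2000
Full-length reliability (Spearman-Brown) = 2(0.476)/(1+0.476) ≈ 0.6450
SEM = 9.2000 · √(1 − 0.6450) = 9.2000 · √0.3550 ≈ 9.2000 · 0.5958 ≈ 5.4816
Margin = 1.282 · 5.4816 ≈ 7.0275
Lower limit = 35 − 7.0275 ≈ 27.9725

27.97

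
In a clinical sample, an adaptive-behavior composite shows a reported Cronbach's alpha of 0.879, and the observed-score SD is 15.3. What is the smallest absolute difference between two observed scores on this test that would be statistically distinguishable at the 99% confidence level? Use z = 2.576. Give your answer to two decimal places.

SEM = 15.300 * √(1 − 0.879) = 15.300 * √0.121 ≈ 15.300 * 0.348 ≈ 5.322
SE_diff = SEM * √2 ≈ 5.322 * 1.414 ≈ 7.527
Smallest detectable difference = 2.576*7.527 ≈ 19.389

19.39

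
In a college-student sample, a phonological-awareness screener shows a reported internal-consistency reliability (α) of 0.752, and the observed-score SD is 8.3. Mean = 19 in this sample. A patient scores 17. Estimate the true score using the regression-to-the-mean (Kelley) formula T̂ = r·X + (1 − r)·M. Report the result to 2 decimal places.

17.50

T̂ = r·X + (1 − r)·M = 0.7520·17 + 0.2480·19 = 12.7840 + 4.7120 ≈ 17.4960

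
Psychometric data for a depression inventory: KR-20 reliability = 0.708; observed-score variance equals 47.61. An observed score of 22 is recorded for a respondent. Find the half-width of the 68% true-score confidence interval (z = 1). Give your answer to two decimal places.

3.73

σ = 47.61^(1/2) = 6.9000
SEM = 6.9000×√(1 − 0.7080) ≈ 3.7286
1 × SEM ≈ 3.7286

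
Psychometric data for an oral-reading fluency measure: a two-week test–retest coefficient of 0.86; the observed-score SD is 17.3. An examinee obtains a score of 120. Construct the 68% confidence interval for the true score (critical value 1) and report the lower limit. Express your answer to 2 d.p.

SEM = 17.300 * √(1 − 0.860) = 17.300 * √0.140 ≈ 17.300 * 0.374 ≈ 6.473
1 * SEM ≈ 6.473
Lower limit = 120 − 6.473 ≈ 113.527

113.53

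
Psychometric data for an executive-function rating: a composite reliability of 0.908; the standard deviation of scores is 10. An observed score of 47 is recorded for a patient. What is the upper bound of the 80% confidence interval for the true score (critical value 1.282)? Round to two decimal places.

SEM = 10.000 · √(1 − 0.908) = 10.000 · √0.092 ≈ 10.000 · 0.303 ≈ 3.033
Half-width = 1.282·3.033 ≈ 3.888
Upper bound: 47 + 3.888 = 50.888

50.89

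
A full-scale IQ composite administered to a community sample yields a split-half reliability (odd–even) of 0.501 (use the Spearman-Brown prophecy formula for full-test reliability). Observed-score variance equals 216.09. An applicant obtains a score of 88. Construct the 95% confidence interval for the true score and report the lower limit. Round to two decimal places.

71.39

SD = √216.09 = 14.7000
Spearman-Brown: r = 2(0.501) / (1 + 0.501) = 1.0020 / 1.5010 ≈ 0.6676
The standard error of measurement is 14.7000×√(1 − 0.6676) ≈ 14.7000×0.5766 ≈ 8.4757.
Margin = 1.96 × 8.4757 ≈ 16.6124
Lower limit = 88 − 16.6124 ≈ 71.3876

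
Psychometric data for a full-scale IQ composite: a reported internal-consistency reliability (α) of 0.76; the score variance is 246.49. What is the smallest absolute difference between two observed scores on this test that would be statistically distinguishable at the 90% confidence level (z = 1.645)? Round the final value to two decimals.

17.89

σ = 246.49^(1/2) = 15.7000
SEM = 15.7000 * √(1 − 0.7600) = 15.7000 * √0.2400 ≈ 15.7000 * 0.4899 ≈ 7.6914
SE_diff = √2 * SEM ≈ 10.8773
Smallest detectable difference = 1.645*10.8773 ≈ 17.8931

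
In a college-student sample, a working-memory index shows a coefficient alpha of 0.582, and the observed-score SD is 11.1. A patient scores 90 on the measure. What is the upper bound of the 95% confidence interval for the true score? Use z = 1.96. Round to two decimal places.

104.07

The standard error of measurement is 11.100·√(1 − 0.582) ≈ 11.100·0.647 ≈ 7.176.
Margin = 1.96 · 7.176 ≈ 14.066
Upper bound: 90 + 14.066 = 104.066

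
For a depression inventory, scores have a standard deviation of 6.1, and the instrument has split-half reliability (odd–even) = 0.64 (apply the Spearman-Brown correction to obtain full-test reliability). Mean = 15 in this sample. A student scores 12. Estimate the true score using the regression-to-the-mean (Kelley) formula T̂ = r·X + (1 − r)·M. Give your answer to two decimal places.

12.66

Spearman-Brown: r = 2(0.64) / (1 + 0.64) = 1.280 / 1.640 ≈ 0.780
T̂ = 0.780(12) + 0.220(15) ≈ 12.659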